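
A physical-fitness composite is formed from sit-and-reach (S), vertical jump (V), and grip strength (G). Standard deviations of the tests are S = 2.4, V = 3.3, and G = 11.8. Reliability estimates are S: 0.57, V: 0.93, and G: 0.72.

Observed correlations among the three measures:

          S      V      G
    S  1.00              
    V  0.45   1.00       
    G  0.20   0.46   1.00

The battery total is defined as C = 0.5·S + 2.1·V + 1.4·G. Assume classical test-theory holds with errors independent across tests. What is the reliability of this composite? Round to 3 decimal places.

Var(C) = 0.5²·2.4² + 2.1²·3.3² + 1.4²·11.8² + 2·[1.05·2.4·3.3·0.45 + 0.7·2.4·11.8·0.20 + 2.94·3.3·11.8·0.46] = 322.375 + 120.739 = 443.114.
Under uncorrelated errors the observed covariances equal the true-score covariances, so only the own-variance terms attenuate.
True-score variance = [0.5²·2.4²·0.57 + 2.1²·3.3²·0.93 + 1.4²·11.8²·0.72] + 120.739 = 241.979 + 120.739 = 362.718.
Reliability = 362.718 / 443.114 = 0.819.

0.819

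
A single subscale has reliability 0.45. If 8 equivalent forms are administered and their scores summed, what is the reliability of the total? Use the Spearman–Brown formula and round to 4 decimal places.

ρ_k = kρ / (1 + (k−1)ρ) = 8·0.45 / (1 + 7·0.45) = 3.600 / 4.150 = 0.8675.

0.8675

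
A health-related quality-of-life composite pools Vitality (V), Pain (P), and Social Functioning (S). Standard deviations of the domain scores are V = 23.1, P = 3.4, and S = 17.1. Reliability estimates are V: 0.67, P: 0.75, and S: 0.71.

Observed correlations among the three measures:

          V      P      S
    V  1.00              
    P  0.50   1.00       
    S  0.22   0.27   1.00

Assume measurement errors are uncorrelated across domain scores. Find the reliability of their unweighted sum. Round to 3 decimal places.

0.765

Var(V+P+S) = 23.1² + 3.4² + 17.1² + 2·[23.1·3.4·0.50 + 23.1·17.1·0.22 + 3.4·17.1·0.27] = 837.58 + 283.74 = 1121.32.
With uncorrelated errors the cross-covariances are all true-score covariance, so they carry over unchanged; only the diagonal terms shrink to ρᵢσᵢ².
True-score variance = [23.1²·0.67 + 3.4²·0.75 + 17.1²·0.71] + 283.74 = 573.8 + 283.74 = 857.54.
Reliability = 857.54 / 1121.32 = 0.765.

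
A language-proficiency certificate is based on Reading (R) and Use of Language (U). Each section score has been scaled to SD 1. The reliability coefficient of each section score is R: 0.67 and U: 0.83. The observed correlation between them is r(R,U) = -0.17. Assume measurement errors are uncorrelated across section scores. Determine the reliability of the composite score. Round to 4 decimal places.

0.6988

Var(R+U) = 2 + 2·[(-0.17)] = 2 − 0.34 = 1.66.
With uncorrelated errors the cross-covariances are all true-score covariance, so they carry over unchanged; only the diagonal terms shrink to ρᵢσᵢ².
True-score variance = [0.67 + 0.83] − 0.34 = 1.5 − 0.34 = 1.16.
Reliability = 1.16 / 1.66 = 0.6988.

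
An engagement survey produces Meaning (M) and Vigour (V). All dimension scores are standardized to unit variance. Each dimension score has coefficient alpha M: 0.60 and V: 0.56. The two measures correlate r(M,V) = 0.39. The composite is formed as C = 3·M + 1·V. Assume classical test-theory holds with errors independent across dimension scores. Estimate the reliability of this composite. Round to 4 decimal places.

Var(C) = 3² + 1 + 2·[3·0.39] = 10 + 2.34 = 12.34.
Because errors are independent across components, Cov(Tᵢ,Tⱼ) = Cov(Xᵢ,Xⱼ); the off-diagonal part of the true-score variance is the same as above.
True-score variance = [3²·0.60 + 0.56] + 2.34 = 5.96 + 2.34 = 8.3.
Reliability = 8.3 / 12.34 = 0.6726.

0.6726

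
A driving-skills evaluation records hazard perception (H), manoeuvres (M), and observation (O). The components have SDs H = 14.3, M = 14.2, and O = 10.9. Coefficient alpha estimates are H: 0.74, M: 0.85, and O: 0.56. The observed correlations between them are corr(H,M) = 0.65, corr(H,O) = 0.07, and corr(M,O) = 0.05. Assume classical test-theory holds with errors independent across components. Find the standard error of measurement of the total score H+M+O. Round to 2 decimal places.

11.65

Var(total) = 524.94 + 301.278 = 826.218.
True-score variance = 389.25 + 301.278 = 690.528, so reliability = 0.8358.
Error variance = 826.218 − 690.528 = 135.69; SEM = √135.69 = 11.65.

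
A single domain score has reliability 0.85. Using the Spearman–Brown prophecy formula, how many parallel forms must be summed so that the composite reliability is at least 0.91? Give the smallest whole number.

2

k ≥ ρ*(1−ρ₁)/(ρ₁(1−ρ*)) = 0.91·0.15 / (0.85·0.09) = 1.784.
Smallest integer k = 2.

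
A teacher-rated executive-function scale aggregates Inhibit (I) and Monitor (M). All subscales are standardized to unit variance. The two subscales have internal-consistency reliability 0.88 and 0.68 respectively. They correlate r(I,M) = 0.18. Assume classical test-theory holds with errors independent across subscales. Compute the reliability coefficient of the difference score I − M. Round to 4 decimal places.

Var(I−M) = 1 + 1 − 2·0.18 = 2 − 0.36 = 1.64.
Under uncorrelated errors the observed covariances equal the true-score covariances, so only the own-variance terms attenuate.
True-score variance = [0.88 + 0.68] − 0.36 = 1.56 − 0.36 = 1.2.
Reliability = 1.2 / 1.64 = 0.7317.

0.7317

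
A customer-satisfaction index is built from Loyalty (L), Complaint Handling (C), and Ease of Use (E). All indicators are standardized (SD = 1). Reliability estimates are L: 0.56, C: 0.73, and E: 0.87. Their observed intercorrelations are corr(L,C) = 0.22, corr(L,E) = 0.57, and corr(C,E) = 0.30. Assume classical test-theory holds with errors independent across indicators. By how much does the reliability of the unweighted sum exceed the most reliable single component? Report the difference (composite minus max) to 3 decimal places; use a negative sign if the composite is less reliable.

-0.032

Var(sum) = 3 + 2.18 = 5.18; true-score variance = 2.16 + 2.18 = 4.34; composite reliability = 0.8378.
Max component reliability = 0.8700.
Difference = 0.8378 − 0.8700 = -0.032.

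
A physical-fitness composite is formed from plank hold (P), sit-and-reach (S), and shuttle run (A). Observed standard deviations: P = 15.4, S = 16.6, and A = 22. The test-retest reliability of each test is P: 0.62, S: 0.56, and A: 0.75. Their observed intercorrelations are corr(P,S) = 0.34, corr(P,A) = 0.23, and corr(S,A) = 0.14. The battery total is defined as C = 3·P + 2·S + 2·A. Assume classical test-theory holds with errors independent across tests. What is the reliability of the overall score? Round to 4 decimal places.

0.7645

Var(C) = 3²·15.4² + 2²·16.6² + 2²·22² + 2·[6·15.4·16.6·0.34 + 6·15.4·22·0.23 + 4·16.6·22·0.14] = 5172.68 + 2387.12 = 7559.8.
Because errors are independent across components, Cov(Tᵢ,Tⱼ) = Cov(Xᵢ,Xⱼ); the off-diagonal part of the true-score variance is the same as above.
True-score variance = [3²·15.4²·0.62 + 2²·16.6²·0.56 + 2²·22²·0.75] + 2387.12 = 3392.61 + 2387.12 = 5779.73.
Reliability = 5779.73 / 7559.8 = 0.7645.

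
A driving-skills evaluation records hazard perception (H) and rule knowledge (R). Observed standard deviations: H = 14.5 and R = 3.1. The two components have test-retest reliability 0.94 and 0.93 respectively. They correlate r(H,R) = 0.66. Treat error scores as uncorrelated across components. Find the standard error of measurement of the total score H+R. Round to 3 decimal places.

Var(total) = 219.86 + 59.334 = 279.194.
True-score variance = 206.572 + 59.334 = 265.906, so reliability = 0.9524.
Error variance = 279.194 − 265.906 = 13.2877; SEM = √13.2877 = 3.645.

3.645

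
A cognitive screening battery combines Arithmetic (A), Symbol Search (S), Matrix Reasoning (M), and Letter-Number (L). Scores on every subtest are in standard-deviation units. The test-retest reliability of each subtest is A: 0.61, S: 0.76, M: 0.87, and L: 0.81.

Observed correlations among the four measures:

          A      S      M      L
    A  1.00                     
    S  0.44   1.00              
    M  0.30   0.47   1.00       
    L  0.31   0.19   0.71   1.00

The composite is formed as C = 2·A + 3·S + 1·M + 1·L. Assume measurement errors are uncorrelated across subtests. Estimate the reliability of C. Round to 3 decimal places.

Var(C) = 2² + 3² + 1 + 1 + 2·[6·0.44 + 2·0.30 + 2·0.31 + 3·0.47 + 3·0.19 + 0.71] = 15 + 13.1 = 28.1.
Because errors are independent across components, Cov(Tᵢ,Tⱼ) = Cov(Xᵢ,Xⱼ); the off-diagonal part of the true-score variance is the same as above.
True-score variance = [2²·0.61 + 3²·0.76 + 0.87 + 0.81] + 13.1 = 10.96 + 13.1 = 24.06.
Reliability = 24.06 / 28.1 = 0.856.

0.856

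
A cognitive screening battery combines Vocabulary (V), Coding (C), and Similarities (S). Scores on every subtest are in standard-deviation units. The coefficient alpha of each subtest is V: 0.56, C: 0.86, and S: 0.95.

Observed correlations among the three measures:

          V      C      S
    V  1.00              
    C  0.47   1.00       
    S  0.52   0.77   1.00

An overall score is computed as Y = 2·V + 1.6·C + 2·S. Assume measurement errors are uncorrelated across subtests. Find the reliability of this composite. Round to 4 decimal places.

Var(Y) = 2² + 1.6² + 2² + 2·[3.2·0.47 + 4·0.52 + 3.2·0.77] = 10.56 + 12.096 = 22.656.
Because errors are independent across components, Cov(Tᵢ,Tⱼ) = Cov(Xᵢ,Xⱼ); the off-diagonal part of the true-score variance is the same as above.
True-score variance = [2²·0.56 + 1.6²·0.86 + 2²·0.95] + 12.096 = 8.2416 + 12.096 = 20.3376.
Reliability = 20.3376 / 22.656 = 0.8977.

0.8977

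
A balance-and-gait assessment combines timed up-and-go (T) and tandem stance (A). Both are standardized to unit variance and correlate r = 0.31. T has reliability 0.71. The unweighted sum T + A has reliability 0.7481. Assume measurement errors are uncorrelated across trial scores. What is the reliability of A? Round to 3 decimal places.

Var(T+A) = 2 + 2·0.31 = 2.620.
True-score variance = ρ_T + ρ_A + 2·0.31, so 0.7481 = (0.71 + ρ_A + 0.62) / 2.620.
ρ_A = 0.7481·2.620 − 0.71 − 0.62 = 0.630.

0.630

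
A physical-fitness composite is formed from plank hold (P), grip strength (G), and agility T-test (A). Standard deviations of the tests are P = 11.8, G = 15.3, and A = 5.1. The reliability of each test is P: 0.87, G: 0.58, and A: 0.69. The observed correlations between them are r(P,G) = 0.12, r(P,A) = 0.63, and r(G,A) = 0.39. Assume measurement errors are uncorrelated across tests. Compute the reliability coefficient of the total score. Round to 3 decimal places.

Var(P+G+A) = 11.8² + 15.3² + 5.1² + 2·[11.8·15.3·0.12 + 11.8·5.1·0.63 + 15.3·5.1·0.39] = 399.34 + 180.02 = 579.36.
With uncorrelated errors the cross-covariances are all true-score covariance, so they carry over unchanged; only the diagonal terms shrink to ρᵢσᵢ².
True-score variance = [11.8²·0.87 + 15.3²·0.58 + 5.1²·0.69] + 180.02 = 274.858 + 180.02 = 454.878.
Reliability = 454.878 / 579.36 = 0.785.

0.785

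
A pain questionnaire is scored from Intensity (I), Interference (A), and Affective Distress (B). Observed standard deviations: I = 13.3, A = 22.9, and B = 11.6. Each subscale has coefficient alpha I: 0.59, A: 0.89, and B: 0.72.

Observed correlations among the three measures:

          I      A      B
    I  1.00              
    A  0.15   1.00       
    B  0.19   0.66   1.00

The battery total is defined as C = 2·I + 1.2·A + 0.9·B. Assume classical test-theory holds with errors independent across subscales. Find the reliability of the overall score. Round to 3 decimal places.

Var(C) = 2²·13.3² + 1.2²·22.9² + 0.9²·11.6² + 2·[2.4·13.3·22.9·0.15 + 1.8·13.3·11.6·0.19 + 1.08·22.9·11.6·0.66] = 1571.7 + 703.514 = 2275.22.
Under uncorrelated errors the observed covariances equal the true-score covariances, so only the own-variance terms attenuate.
True-score variance = [2²·13.3²·0.59 + 1.2²·22.9²·0.89 + 0.9²·11.6²·0.72] + 703.514 = 1168.02 + 703.514 = 1871.53.
Reliability = 1871.53 / 2275.22 = 0.823.

0.823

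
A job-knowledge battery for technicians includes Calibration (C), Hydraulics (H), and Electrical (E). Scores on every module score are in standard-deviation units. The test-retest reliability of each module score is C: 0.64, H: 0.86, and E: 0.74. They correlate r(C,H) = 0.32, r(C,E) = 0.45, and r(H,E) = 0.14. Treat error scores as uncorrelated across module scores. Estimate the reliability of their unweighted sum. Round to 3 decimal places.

0.842

Var(C+H+E) = 3 + 2·[0.32 + 0.45 + 0.14] = 3 + 1.82 = 4.82.
Because errors are independent across components, Cov(Tᵢ,Tⱼ) = Cov(Xᵢ,Xⱼ); the off-diagonal part of the true-score variance is the same as above.
True-score variance = [0.64 + 0.86 + 0.74] + 1.82 = 2.24 + 1.82 = 4.06.
Reliability = 4.06 / 4.82 = 0.842.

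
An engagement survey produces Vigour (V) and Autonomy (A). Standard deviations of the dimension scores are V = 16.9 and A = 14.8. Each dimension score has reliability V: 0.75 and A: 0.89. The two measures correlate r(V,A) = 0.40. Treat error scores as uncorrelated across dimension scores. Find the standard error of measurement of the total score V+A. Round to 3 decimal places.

Var(total) = 504.65 + 200.096 = 704.746.
True-score variance = 409.153 + 200.096 = 609.249, so reliability = 0.8645.
Error variance = 704.746 − 609.249 = 95.4969; SEM = √95.4969 = 9.772.

9.772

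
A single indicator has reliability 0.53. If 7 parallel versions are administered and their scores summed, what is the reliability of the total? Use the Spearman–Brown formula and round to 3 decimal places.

ρ_k = kρ / (1 + (k−1)ρ) = 7·0.53 / (1 + 6·0.53) = 3.710 / 4.180 = 0.888.

0.888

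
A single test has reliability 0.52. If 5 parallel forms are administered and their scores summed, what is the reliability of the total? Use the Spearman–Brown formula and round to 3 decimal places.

ρ_k = kρ / (1 + (k−1)ρ) = 5·0.52 / (1 + 4·0.52) = 2.600 / 3.080 = 0.844.

0.844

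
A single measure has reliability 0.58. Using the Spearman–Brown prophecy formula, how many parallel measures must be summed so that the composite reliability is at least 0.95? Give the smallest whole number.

14

k ≥ ρ*(1−ρ₁)/(ρ₁(1−ρ*)) = 0.95·0.42 / (0.58·0.05) = 13.759.
Smallest integer k = 14.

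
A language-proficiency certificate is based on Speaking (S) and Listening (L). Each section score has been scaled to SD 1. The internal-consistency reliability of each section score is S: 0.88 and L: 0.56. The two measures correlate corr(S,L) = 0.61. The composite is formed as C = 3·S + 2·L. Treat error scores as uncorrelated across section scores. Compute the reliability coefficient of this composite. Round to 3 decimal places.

Var(C) = 3² + 2² + 2·[6·0.61] = 13 + 7.32 = 20.32.
Because errors are independent across components, Cov(Tᵢ,Tⱼ) = Cov(Xᵢ,Xⱼ); the off-diagonal part of the true-score variance is the same as above.
True-score variance = [3²·0.88 + 2²·0.56] + 7.32 = 10.16 + 7.32 = 17.48.
Reliability = 17.48 / 20.32 = 0.860.

0.860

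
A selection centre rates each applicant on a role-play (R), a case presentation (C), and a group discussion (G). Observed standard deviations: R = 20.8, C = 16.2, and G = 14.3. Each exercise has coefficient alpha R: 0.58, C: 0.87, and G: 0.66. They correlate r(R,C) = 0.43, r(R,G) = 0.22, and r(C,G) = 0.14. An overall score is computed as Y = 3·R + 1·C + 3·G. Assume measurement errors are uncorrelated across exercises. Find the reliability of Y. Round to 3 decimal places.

Var(Y) = 3²·20.8² + 16.2² + 3²·14.3² + 2·[3·20.8·16.2·0.43 + 9·20.8·14.3·0.22 + 3·16.2·14.3·0.14] = 5996.61 + 2241.81 = 8238.42.
Because errors are independent across components, Cov(Tᵢ,Tⱼ) = Cov(Xᵢ,Xⱼ); the off-diagonal part of the true-score variance is the same as above.
True-score variance = [3²·20.8²·0.58 + 16.2²·0.87 + 3²·14.3²·0.66] + 2241.81 = 3701.37 + 2241.81 = 5943.19.
Reliability = 5943.19 / 8238.42 = 0.721.

0.721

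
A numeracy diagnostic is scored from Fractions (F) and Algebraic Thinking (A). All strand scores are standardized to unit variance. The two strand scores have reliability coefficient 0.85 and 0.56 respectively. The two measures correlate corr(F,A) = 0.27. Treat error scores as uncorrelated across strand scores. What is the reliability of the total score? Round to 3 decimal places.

Var(F+A) = 2 + 2·[0.27] = 2 + 0.54 = 2.54.
With uncorrelated errors the cross-covariances are all true-score covariance, so they carry over unchanged; only the diagonal terms shrink to ρᵢσᵢ².
True-score variance = [0.85 + 0.56] + 0.54 = 1.41 + 0.54 = 1.95.
Reliability = 1.95 / 2.54 = 0.768.

0.768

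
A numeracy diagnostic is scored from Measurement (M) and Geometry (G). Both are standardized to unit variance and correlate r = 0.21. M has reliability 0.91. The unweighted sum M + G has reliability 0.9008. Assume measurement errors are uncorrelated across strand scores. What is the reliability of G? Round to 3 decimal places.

0.850

Var(M+G) = 2 + 2·0.21 = 2.420.
True-score variance = ρ_M + ρ_G + 2·0.21, so 0.9008 = (0.91 + ρ_G + 0.42) / 2.420.
ρ_G = 0.9008·2.420 − 0.91 − 0.42 = 0.850.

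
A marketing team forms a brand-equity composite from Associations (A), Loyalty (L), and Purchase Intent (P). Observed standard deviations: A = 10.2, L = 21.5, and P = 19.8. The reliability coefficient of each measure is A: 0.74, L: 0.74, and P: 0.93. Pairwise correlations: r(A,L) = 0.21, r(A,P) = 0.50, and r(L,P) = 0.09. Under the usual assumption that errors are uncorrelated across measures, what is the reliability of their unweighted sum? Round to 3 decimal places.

0.869

Var(A+L+P) = 10.2² + 21.5² + 19.8² + 2·[10.2·21.5·0.21 + 10.2·19.8·0.50 + 21.5·19.8·0.09] = 958.33 + 370.692 = 1329.02.
With uncorrelated errors the cross-covariances are all true-score covariance, so they carry over unchanged; only the diagonal terms shrink to ρᵢσᵢ².
True-score variance = [10.2²·0.74 + 21.5²·0.74 + 19.8²·0.93] + 370.692 = 783.652 + 370.692 = 1154.34.
Reliability = 1154.34 / 1329.02 = 0.869.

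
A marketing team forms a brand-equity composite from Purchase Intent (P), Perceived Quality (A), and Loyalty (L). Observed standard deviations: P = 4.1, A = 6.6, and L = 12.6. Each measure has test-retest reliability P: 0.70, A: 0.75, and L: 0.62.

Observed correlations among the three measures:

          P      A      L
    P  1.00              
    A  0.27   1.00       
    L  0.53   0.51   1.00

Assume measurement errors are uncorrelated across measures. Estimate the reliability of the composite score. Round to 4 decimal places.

0.7957

Var(P+A+L) = 4.1² + 6.6² + 12.6² + 2·[4.1·6.6·0.27 + 4.1·12.6·0.53 + 6.6·12.6·0.51] = 219.13 + 154.195 = 373.325.
With uncorrelated errors the cross-covariances are all true-score covariance, so they carry over unchanged; only the diagonal terms shrink to ρᵢσᵢ².
True-score variance = [4.1²·0.70 + 6.6²·0.75 + 12.6²·0.62] + 154.195 = 142.868 + 154.195 = 297.063.
Reliability = 297.063 / 373.325 = 0.7957.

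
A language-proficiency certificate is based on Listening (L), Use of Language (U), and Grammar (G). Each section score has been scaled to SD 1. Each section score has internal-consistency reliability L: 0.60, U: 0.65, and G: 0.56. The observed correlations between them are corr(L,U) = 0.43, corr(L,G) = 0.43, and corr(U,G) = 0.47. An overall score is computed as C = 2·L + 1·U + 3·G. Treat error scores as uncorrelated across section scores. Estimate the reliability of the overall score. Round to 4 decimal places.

0.7506

Var(C) = 2² + 1 + 3² + 2·[2·0.43 + 6·0.43 + 3·0.47] = 14 + 9.7 = 23.7.
With uncorrelated errors the cross-covariances are all true-score covariance, so they carry over unchanged; only the diagonal terms shrink to ρᵢσᵢ².
True-score variance = [2²·0.60 + 0.65 + 3²·0.56] + 9.7 = 8.09 + 9.7 = 17.79.
Reliability = 17.79 / 23.7 = 0.7506.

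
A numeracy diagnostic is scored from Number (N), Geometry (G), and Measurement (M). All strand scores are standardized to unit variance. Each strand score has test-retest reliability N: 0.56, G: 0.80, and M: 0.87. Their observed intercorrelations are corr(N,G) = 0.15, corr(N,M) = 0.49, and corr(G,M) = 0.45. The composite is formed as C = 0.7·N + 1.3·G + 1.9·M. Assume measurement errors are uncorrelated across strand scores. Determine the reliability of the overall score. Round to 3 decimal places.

0.893

Var(C) = 0.7² + 1.3² + 1.9² + 2·[0.91·0.15 + 1.33·0.49 + 2.47·0.45] = 5.79 + 3.7994 = 9.5894.
Because errors are independent across components, Cov(Tᵢ,Tⱼ) = Cov(Xᵢ,Xⱼ); the off-diagonal part of the true-score variance is the same as above.
True-score variance = [0.7²·0.56 + 1.3²·0.80 + 1.9²·0.87] + 3.7994 = 4.7671 + 3.7994 = 8.5665.
Reliability = 8.5665 / 9.5894 = 0.893.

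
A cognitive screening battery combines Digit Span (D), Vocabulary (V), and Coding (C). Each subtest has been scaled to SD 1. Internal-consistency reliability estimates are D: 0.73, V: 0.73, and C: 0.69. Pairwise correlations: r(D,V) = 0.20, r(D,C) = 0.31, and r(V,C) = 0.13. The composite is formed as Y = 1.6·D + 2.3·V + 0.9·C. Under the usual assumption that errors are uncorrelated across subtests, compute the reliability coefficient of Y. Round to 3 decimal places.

Var(Y) = 1.6² + 2.3² + 0.9² + 2·[3.68·0.20 + 1.44·0.31 + 2.07·0.13] = 8.66 + 2.903 = 11.563.
With uncorrelated errors the cross-covariances are all true-score covariance, so they carry over unchanged; only the diagonal terms shrink to ρᵢσᵢ².
True-score variance = [1.6²·0.73 + 2.3²·0.73 + 0.9²·0.69] + 2.903 = 6.2894 + 2.903 = 9.1924.
Reliability = 9.1924 / 11.563 = 0.795.

0.795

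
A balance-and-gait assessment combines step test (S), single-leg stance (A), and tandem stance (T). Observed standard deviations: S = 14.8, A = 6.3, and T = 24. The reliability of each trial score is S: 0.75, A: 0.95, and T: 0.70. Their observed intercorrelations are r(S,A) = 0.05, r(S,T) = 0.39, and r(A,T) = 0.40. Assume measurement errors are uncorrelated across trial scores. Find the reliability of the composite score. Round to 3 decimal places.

Var(S+A+T) = 14.8² + 6.3² + 24² + 2·[14.8·6.3·0.05 + 14.8·24·0.39 + 6.3·24·0.40] = 834.73 + 407.34 = 1242.07.
Under uncorrelated errors the observed covariances equal the true-score covariances, so only the own-variance terms attenuate.
True-score variance = [14.8²·0.75 + 6.3²·0.95 + 24²·0.70] + 407.34 = 605.186 + 407.34 = 1012.53.
Reliability = 1012.53 / 1242.07 = 0.815.

0.815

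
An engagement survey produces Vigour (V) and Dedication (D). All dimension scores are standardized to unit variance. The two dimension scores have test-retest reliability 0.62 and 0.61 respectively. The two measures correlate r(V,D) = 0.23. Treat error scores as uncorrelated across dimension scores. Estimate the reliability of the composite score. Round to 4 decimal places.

Var(V+D) = 2 + 2·[0.23] = 2 + 0.46 = 2.46.
With uncorrelated errors the cross-covariances are all true-score covariance, so they carry over unchanged; only the diagonal terms shrink to ρᵢσᵢ².
True-score variance = [0.62 + 0.61] + 0.46 = 1.23 + 0.46 = 1.69.
Reliability = 1.69 / 2.46 = 0.6870.

0.6870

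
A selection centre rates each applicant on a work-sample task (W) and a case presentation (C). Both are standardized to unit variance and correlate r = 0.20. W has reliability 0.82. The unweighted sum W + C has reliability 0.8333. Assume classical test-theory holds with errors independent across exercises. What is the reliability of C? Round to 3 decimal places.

0.780

Var(W+C) = 2 + 2·0.20 = 2.400.
True-score variance = ρ_W + ρ_C + 2·0.20, so 0.8333 = (0.82 + ρ_C + 0.40) / 2.400.
ρ_C = 0.8333·2.400 − 0.82 − 0.40 = 0.780.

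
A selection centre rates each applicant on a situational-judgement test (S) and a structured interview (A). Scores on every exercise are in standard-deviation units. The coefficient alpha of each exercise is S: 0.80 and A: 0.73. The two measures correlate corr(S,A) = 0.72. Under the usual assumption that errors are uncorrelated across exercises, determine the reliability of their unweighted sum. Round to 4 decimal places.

0.8634

Var(S+A) = 2 + 2·[0.72] = 2 + 1.44 = 3.44.
With uncorrelated errors the cross-covariances are all true-score covariance, so they carry over unchanged; only the diagonal terms shrink to ρᵢσᵢ².
True-score variance = [0.80 + 0.73] + 1.44 = 1.53 + 1.44 = 2.97.
Reliability = 2.97 / 3.44 = 0.8634.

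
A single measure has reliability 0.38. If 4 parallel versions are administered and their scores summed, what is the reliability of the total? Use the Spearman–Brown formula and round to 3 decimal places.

0.710

ρ_k = kρ / (1 + (k−1)ρ) = 4·0.38 / (1 + 3·0.38) = 1.520 / 2.140 = 0.710.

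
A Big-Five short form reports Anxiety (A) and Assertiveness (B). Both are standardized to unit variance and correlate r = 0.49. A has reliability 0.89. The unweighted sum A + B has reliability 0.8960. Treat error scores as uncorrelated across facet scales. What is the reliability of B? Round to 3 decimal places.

Var(A+B) = 2 + 2·0.49 = 2.980.
True-score variance = ρ_A + ρ_B + 2·0.49, so 0.8960 = (0.89 + ρ_B + 0.98) / 2.980.
ρ_B = 0.8960·2.980 − 0.89 − 0.98 = 0.800.

0.800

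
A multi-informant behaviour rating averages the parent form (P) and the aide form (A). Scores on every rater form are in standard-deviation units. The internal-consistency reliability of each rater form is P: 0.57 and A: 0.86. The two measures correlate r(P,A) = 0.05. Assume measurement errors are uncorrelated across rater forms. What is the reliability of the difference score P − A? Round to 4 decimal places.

Var(P−A) = 1 + 1 − 2·0.05 = 2 − 0.1 = 1.9.
Under uncorrelated errors the observed covariances equal the true-score covariances, so only the own-variance terms attenuate.
True-score variance = [0.57 + 0.86] − 0.1 = 1.43 − 0.1 = 1.33.
Reliability = 1.33 / 1.9 = 0.7000.

0.7000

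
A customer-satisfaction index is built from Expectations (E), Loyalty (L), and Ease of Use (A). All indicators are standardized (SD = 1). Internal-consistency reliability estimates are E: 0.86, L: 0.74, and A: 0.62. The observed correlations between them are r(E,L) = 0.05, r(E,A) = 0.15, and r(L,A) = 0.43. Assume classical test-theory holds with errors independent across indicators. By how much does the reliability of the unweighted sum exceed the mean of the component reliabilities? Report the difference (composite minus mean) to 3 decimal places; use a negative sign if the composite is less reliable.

0.077

Var(sum) = 3 + 1.26 = 4.26; true-score variance = 2.22 + 1.26 = 3.48; composite reliability = 0.8169.
Mean component reliability = 0.7400.
Difference = 0.8169 − 0.7400 = 0.077.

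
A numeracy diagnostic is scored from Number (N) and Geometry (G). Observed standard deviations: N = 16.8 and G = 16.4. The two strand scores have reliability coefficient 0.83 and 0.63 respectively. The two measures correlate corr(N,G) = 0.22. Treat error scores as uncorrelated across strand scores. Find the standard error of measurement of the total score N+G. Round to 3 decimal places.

12.145

Var(total) = 551.2 + 121.229 = 672.429.
True-score variance = 403.704 + 121.229 = 524.933, so reliability = 0.7807.
Error variance = 672.429 − 524.933 = 147.496; SEM = √147.496 = 12.145.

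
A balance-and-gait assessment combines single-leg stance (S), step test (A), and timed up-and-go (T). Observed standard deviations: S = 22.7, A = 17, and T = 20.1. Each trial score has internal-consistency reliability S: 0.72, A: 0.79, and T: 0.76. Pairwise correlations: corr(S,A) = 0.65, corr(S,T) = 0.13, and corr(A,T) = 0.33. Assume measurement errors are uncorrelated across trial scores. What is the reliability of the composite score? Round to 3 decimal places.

0.853

Var(S+A+T) = 22.7² + 17² + 20.1² + 2·[22.7·17·0.65 + 22.7·20.1·0.13 + 17·20.1·0.33] = 1208.3 + 845.822 = 2054.12.
Because errors are independent across components, Cov(Tᵢ,Tⱼ) = Cov(Xᵢ,Xⱼ); the off-diagonal part of the true-score variance is the same as above.
True-score variance = [22.7²·0.72 + 17²·0.79 + 20.1²·0.76] + 845.822 = 906.366 + 845.822 = 1752.19.
Reliability = 1752.19 / 2054.12 = 0.853.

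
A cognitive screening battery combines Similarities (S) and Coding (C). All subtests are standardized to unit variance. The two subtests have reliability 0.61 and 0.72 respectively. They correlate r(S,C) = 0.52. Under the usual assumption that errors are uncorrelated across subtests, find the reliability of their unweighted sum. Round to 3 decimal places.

Var(S+C) = 2 + 2·[0.52] = 2 + 1.04 = 3.04.
Because errors are independent across components, Cov(Tᵢ,Tⱼ) = Cov(Xᵢ,Xⱼ); the off-diagonal part of the true-score variance is the same as above.
True-score variance = [0.61 + 0.72] + 1.04 = 1.33 + 1.04 = 2.37.
Reliability = 2.37 / 3.04 = 0.780.

0.780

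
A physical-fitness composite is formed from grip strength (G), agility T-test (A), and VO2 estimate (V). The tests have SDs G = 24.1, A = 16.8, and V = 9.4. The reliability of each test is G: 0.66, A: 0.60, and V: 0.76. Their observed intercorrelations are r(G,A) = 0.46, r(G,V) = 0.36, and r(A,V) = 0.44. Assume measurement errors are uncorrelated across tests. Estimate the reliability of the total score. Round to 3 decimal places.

0.796

Var(G+A+V) = 24.1² + 16.8² + 9.4² + 2·[24.1·16.8·0.46 + 24.1·9.4·0.36 + 16.8·9.4·0.44] = 951.41 + 674.568 = 1625.98.
With uncorrelated errors the cross-covariances are all true-score covariance, so they carry over unchanged; only the diagonal terms shrink to ρᵢσᵢ².
True-score variance = [24.1²·0.66 + 16.8²·0.60 + 9.4²·0.76] + 674.568 = 619.832 + 674.568 = 1294.4.
Reliability = 1294.4 / 1625.98 = 0.796.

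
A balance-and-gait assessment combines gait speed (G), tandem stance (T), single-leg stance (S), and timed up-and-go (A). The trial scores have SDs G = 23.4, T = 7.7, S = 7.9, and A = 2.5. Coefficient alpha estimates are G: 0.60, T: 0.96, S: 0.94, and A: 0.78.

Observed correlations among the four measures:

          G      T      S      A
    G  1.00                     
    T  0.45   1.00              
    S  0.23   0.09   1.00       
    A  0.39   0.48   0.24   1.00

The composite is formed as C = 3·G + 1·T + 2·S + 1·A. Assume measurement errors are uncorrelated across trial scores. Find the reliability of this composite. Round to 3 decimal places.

Var(C) = 3²·23.4² + 7.7² + 2²·7.9² + 2.5² + 2·[3·23.4·7.7·0.45 + 6·23.4·7.9·0.23 + 3·23.4·2.5·0.39 + 2·7.7·7.9·0.09 + 7.7·2.5·0.48 + 2·7.9·2.5·0.24] = 5243.22 + 1192.93 = 6436.15.
Because errors are independent across components, Cov(Tᵢ,Tⱼ) = Cov(Xᵢ,Xⱼ); the off-diagonal part of the true-score variance is the same as above.
True-score variance = [3²·23.4²·0.60 + 7.7²·0.96 + 2²·7.9²·0.94 + 2.5²·0.78] + 1192.93 = 3253.28 + 1192.93 = 4446.21.
Reliability = 4446.21 / 6436.15 = 0.691.

0.691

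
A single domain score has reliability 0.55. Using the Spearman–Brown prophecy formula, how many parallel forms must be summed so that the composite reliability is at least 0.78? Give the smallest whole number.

k ≥ ρ*(1−ρ₁)/(ρ₁(1−ρ*)) = 0.78·0.45 / (0.55·0.22) = 2.901.
Smallest integer k = 3.

3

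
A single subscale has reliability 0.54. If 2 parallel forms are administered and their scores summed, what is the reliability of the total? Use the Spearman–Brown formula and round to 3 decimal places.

0.701

ρ_k = kρ / (1 + (k−1)ρ) = 2·0.54 / (1 + 1·0.54) = 1.080 / 1.540 = 0.701.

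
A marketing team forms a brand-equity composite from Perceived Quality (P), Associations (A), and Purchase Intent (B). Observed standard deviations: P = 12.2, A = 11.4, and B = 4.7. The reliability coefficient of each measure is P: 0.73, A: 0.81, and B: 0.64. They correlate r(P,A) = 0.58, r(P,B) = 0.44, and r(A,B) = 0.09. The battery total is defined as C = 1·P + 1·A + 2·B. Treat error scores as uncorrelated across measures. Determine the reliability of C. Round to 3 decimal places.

Var(C) = 12.2² + 11.4² + 2²·4.7² + 2·[12.2·11.4·0.58 + 2·12.2·4.7·0.44 + 2·11.4·4.7·0.09] = 367.16 + 281.54 = 648.7.
Under uncorrelated errors the observed covariances equal the true-score covariances, so only the own-variance terms attenuate.
True-score variance = [12.2²·0.73 + 11.4²·0.81 + 2²·4.7²·0.64] + 281.54 = 270.471 + 281.54 = 552.011.
Reliability = 552.011 / 648.7 = 0.851.

0.851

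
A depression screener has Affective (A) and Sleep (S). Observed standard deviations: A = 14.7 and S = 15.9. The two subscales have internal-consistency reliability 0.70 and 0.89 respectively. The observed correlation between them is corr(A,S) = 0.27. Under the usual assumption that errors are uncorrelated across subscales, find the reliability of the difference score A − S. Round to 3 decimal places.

0.730

Var(A−S) = 14.7² + 15.9² − 2·14.7·15.9·0.27 = 468.9 − 126.214 = 342.686.
Under uncorrelated errors the observed covariances equal the true-score covariances, so only the own-variance terms attenuate.
True-score variance = [14.7²·0.70 + 15.9²·0.89] − 126.214 = 376.264 − 126.214 = 250.05.
Reliability = 250.05 / 342.686 = 0.730.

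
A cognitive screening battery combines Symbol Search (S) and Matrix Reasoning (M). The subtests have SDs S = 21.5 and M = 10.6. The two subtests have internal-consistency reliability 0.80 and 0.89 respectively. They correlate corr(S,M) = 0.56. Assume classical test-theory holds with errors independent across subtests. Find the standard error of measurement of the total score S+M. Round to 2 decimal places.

10.24

Var(total) = 574.61 + 255.248 = 829.858.
True-score variance = 469.8 + 255.248 = 725.048, so reliability = 0.8737.
Error variance = 829.858 − 725.048 = 104.81; SEM = √104.81 = 10.24.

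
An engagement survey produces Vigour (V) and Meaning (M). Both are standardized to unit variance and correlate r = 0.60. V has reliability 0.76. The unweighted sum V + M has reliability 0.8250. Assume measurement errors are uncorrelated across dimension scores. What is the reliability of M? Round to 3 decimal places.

Var(V+M) = 2 + 2·0.60 = 3.200.
True-score variance = ρ_V + ρ_M + 2·0.60, so 0.8250 = (0.76 + ρ_M + 1.20) / 3.200.
ρ_M = 0.8250·3.200 − 0.76 − 1.20 = 0.680.

0.680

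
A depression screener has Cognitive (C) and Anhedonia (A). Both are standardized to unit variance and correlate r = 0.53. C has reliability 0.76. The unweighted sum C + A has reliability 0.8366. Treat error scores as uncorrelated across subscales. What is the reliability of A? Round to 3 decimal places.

Var(C+A) = 2 + 2·0.53 = 3.060.
True-score variance = ρ_C + ρ_A + 2·0.53, so 0.8366 = (0.76 + ρ_A + 1.06) / 3.060.
ρ_A = 0.8366·3.060 − 0.76 − 1.06 = 0.740.

0.740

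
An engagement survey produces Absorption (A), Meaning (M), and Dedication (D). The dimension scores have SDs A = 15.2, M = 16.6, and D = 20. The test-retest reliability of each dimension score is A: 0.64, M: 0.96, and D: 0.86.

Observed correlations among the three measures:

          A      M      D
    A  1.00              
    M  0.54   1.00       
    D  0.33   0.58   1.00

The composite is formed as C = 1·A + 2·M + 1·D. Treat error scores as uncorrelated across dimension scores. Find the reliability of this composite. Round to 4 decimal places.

Var(C) = 15.2² + 2²·16.6² + 20² + 2·[2·15.2·16.6·0.54 + 15.2·20·0.33 + 2·16.6·20·0.58] = 1733.28 + 1515.89 = 3249.17.
With uncorrelated errors the cross-covariances are all true-score covariance, so they carry over unchanged; only the diagonal terms shrink to ρᵢσᵢ².
True-score variance = [15.2²·0.64 + 2²·16.6²·0.96 + 20²·0.86] + 1515.89 = 1550.02 + 1515.89 = 3065.91.
Reliability = 3065.91 / 3249.17 = 0.9436.

0.9436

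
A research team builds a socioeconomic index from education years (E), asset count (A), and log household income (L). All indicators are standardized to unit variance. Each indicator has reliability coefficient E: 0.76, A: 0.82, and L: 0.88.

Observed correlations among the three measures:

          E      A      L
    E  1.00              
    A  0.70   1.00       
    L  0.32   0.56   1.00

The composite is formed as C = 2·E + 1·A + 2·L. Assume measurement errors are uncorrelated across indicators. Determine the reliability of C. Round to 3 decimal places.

0.902

Var(C) = 2² + 1 + 2² + 2·[2·0.70 + 4·0.32 + 2·0.56] = 9 + 7.6 = 16.6.
Under uncorrelated errors the observed covariances equal the true-score covariances, so only the own-variance terms attenuate.
True-score variance = [2²·0.76 + 0.82 + 2²·0.88] + 7.6 = 7.38 + 7.6 = 14.98.
Reliability = 14.98 / 16.6 = 0.902.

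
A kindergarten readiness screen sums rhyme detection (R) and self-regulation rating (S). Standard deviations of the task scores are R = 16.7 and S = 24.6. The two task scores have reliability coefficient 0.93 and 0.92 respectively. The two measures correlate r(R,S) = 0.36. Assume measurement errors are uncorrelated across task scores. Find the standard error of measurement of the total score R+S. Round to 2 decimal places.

8.24

Var(total) = 884.05 + 295.79 = 1179.84.
True-score variance = 816.115 + 295.79 = 1111.91, so reliability = 0.9424.
Error variance = 1179.84 − 1111.91 = 67.9351; SEM = √67.9351 = 8.24.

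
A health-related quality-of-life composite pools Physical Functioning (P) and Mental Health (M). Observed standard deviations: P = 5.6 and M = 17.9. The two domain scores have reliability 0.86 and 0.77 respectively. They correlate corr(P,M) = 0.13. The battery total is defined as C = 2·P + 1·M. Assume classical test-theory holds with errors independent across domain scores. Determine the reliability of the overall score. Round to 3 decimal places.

0.817

Var(C) = 2²·5.6² + 17.9² + 2·[2·5.6·17.9·0.13] = 445.85 + 52.1248 = 497.975.
With uncorrelated errors the cross-covariances are all true-score covariance, so they carry over unchanged; only the diagonal terms shrink to ρᵢσᵢ².
True-score variance = [2²·5.6²·0.86 + 17.9²·0.77] + 52.1248 = 354.594 + 52.1248 = 406.719.
Reliability = 406.719 / 497.975 = 0.817.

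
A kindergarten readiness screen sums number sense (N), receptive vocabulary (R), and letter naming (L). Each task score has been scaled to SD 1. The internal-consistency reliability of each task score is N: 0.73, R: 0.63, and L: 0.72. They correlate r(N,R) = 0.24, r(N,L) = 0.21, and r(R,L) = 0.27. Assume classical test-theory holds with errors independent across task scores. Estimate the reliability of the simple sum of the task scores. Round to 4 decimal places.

0.7928

Var(N+R+L) = 3 + 2·[0.24 + 0.21 + 0.27] = 3 + 1.44 = 4.44.
Under uncorrelated errors the observed covariances equal the true-score covariances, so only the own-variance terms attenuate.
True-score variance = [0.73 + 0.63 + 0.72] + 1.44 = 2.08 + 1.44 = 3.52.
Reliability = 3.52 / 4.44 = 0.7928.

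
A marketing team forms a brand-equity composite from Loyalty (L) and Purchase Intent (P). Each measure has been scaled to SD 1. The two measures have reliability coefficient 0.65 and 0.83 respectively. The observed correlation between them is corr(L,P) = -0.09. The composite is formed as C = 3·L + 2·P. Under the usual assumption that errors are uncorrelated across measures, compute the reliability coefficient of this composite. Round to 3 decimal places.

Var(C) = 3² + 2² + 2·[6·(-0.09)] = 13 − 1.08 = 11.92.
Under uncorrelated errors the observed covariances equal the true-score covariances, so only the own-variance terms attenuate.
True-score variance = [3²·0.65 + 2²·0.83] − 1.08 = 9.17 − 1.08 = 8.09.
Reliability = 8.09 / 11.92 = 0.679.

0.679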